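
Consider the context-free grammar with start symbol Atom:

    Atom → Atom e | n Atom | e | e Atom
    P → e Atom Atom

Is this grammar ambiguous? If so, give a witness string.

Ambiguous

Witness: e e

Derivation 1: Atom ⇒ Atom e ⇒ e e
Derivation 2: Atom ⇒ e Atom ⇒ e e

Two distinct leftmost derivations for the same string.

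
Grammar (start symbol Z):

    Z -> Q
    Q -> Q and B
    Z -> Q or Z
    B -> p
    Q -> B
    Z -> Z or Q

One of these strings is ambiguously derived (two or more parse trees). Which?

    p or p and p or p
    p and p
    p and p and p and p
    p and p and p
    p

p or p and p or p

p or p and p or p: 4 trees
p and p: 1 tree
p and p and p and p: 1 tree
p and p and p: 1 tree
p: 1 tree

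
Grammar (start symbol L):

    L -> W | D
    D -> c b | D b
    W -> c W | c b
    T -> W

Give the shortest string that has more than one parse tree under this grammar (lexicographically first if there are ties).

c b

length 2: c b has 2 parse trees

Two derivations of c b:
  L ⇒ W ⇒ c b
  L ⇒ D ⇒ c b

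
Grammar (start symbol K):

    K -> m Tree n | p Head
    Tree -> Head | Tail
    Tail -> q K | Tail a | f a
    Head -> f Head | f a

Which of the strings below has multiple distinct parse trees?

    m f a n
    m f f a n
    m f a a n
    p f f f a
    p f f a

m f a n: 2 trees
m f f a n: 1 tree
m f a a n: 1 tree
p f f f a: 1 tree
p f f a: 1 tree

m f a n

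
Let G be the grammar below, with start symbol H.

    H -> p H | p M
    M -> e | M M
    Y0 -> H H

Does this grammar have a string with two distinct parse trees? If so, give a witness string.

Ambiguous

Witness: p e e e

Derivation 1: H ⇒ p M ⇒ p M M ⇒ p e M ⇒ p e M M ⇒ p e e M ⇒ p e e e
Derivation 2: H ⇒ p M ⇒ p M M ⇒ p M M M ⇒ p e M M ⇒ p e e M ⇒ p e e e

Two distinct leftmost derivations for the same string.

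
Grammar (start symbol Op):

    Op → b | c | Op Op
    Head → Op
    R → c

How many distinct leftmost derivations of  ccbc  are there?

Parse trees for ccbc:
  [Op [Op c] [Op [Op c] [Op [Op b] [Op c]]]]
  [Op [Op c] [Op [Op [Op c] [Op b]] [Op c]]]
  [Op [Op [Op c] [Op c]] [Op [Op b] [Op c]]]
  [Op [Op [Op c] [Op [Op c] [Op b]]] [Op c]]
  [Op [Op [Op [Op c] [Op c]] [Op b]] [Op c]]

5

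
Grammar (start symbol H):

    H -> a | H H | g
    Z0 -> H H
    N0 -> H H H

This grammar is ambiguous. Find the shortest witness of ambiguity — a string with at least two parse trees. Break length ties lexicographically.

a a a

length 1: no string has ≥2 trees
length 2: no string has ≥2 trees
length 3: a a a has 2 parse trees

Two derivations of a a a:
  H ⇒ H H ⇒ a H ⇒ a H H ⇒ a a H ⇒ a a a
  H ⇒ H H ⇒ H H H ⇒ a H H ⇒ a a H ⇒ a a a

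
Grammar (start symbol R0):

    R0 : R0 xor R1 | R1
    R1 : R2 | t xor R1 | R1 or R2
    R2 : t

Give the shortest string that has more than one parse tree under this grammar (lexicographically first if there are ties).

length 1: no string has ≥2 trees
length 3: t xor t has 2 parse trees

Two derivations of t xor t:
  R0 ⇒ R0 xor R1 ⇒ R1 xor R1 ⇒ R2 xor R1 ⇒ t xor R1 ⇒ t xor R2 ⇒ t xor t
  R0 ⇒ R1 ⇒ t xor R1 ⇒ t xor R2 ⇒ t xor t

t xor t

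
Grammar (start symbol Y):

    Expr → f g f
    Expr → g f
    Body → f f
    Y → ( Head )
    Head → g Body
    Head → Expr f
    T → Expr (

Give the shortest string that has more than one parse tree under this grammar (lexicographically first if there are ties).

( g f f )

length 5: ( g f f ) has 2 parse trees

Two derivations of ( g f f ):
  Y ⇒ ( Head ) ⇒ ( g Body ) ⇒ ( g f f )
  Y ⇒ ( Head ) ⇒ ( Expr f ) ⇒ ( g f f )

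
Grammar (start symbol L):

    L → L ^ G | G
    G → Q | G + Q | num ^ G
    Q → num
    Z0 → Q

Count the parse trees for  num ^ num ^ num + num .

Parse trees for num ^ num ^ num + num:
  [L [L [G [Q num]]] ^ [G [G num ^ [G [Q num]]] + [Q num]]]
  [L [L [G [Q num]]] ^ [G num ^ [G [G [Q num]] + [Q num]]]]
  [L [L [L [G [Q num]]] ^ [G [Q num]]] ^ [G [G [Q num]] + [Q num]]]
  [L [L [G num ^ [G [Q num]]]] ^ [G [G [Q num]] + [Q num]]]
  [L [G [G num ^ [G num ^ [G [Q num]]]] + [Q num]]]
  [L [G num ^ [G [G num ^ [G [Q num]]] + [Q num]]]]
  [L [G num ^ [G num ^ [G [G [Q num]] + [Q num]]]]]

7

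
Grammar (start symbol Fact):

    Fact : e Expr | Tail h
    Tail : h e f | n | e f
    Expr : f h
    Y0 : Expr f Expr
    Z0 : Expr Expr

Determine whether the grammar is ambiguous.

Ambiguous

Witness: e f h

Derivation 1: Fact ⇒ e Expr ⇒ e f h
Derivation 2: Fact ⇒ Tail h ⇒ e f h

Two distinct leftmost derivations for the same string.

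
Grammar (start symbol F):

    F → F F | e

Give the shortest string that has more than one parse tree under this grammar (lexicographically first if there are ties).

length 1: no string has ≥2 trees
length 2: no string has ≥2 trees
length 3: e e e has 2 parse trees

Two derivations of e e e:
  F ⇒ F F ⇒ F F F ⇒ e F F ⇒ e e F ⇒ e e e
  F ⇒ F F ⇒ e F ⇒ e F F ⇒ e e F ⇒ e e e

e e e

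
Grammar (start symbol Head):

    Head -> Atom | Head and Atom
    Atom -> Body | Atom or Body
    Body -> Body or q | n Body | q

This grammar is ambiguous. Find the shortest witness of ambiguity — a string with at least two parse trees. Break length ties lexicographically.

length 1: no string has ≥2 trees
length 2: no string has ≥2 trees
length 3: q or q has 2 parse trees

Two derivations of q or q:
  Head ⇒ Atom ⇒ Body ⇒ Body or q ⇒ q or q
  Head ⇒ Atom ⇒ Atom or Body ⇒ Body or Body ⇒ q or Body ⇒ q or q

q or q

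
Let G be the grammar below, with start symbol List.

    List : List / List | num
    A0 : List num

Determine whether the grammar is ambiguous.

Ambiguous

Witness: num / num / num

Derivation 1: List ⇒ List / List ⇒ List / List / List ⇒ num / List / List ⇒ num / num / List ⇒ num / num / num
Derivation 2: List ⇒ List / List ⇒ num / List ⇒ num / List / List ⇒ num / num / List ⇒ num / num / num

Two distinct leftmost derivations for the same string.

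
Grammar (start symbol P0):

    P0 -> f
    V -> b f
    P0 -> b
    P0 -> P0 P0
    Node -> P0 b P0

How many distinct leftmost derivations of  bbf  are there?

Parse trees for bbf:
  [P0 [P0 b] [P0 [P0 b] [P0 f]]]
  [P0 [P0 [P0 b] [P0 b]] [P0 f]]

2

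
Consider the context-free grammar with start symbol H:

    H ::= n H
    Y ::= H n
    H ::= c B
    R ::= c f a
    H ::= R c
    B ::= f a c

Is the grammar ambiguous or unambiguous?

Witness: c f a c

Derivation 1: H ⇒ c B ⇒ c f a c
Derivation 2: H ⇒ R c ⇒ c f a c

Two distinct leftmost derivations for the same string.

Ambiguous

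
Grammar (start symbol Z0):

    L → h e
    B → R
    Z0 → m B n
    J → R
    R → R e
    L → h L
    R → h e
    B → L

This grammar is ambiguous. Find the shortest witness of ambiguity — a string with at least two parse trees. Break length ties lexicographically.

length 4: m h e n has 2 parse trees

Two derivations of m h e n:
  Z0 ⇒ m B n ⇒ m R n ⇒ m h e n
  Z0 ⇒ m B n ⇒ m L n ⇒ m h e n

m h e n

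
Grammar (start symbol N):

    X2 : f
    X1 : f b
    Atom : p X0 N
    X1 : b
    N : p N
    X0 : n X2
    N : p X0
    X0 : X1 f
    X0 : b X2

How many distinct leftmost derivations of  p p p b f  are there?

2

Parse trees for p p p b f:
  [N p [N p [N p [X0 [X1 b] f]]]]
  [N p [N p [N p [X0 b [X2 f]]]]]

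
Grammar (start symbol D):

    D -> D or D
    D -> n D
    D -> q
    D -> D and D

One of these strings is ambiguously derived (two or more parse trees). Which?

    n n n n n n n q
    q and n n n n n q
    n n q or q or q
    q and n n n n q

n n q or q or q

n n n n n n n q: 1 tree
q and n n n n n q: 1 tree
n n q or q or q: 9 trees
q and n n n n q: 1 tree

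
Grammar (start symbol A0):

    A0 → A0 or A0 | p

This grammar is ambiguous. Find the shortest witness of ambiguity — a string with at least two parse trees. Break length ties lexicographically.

length 1: no string has ≥2 trees
length 3: no string has ≥2 trees
length 5: p or p or p has 2 parse trees

Two derivations of p or p or p:
  A0 ⇒ A0 or A0 ⇒ A0 or A0 or A0 ⇒ p or A0 or A0 ⇒ p or p or A0 ⇒ p or p or p
  A0 ⇒ A0 or A0 ⇒ p or A0 ⇒ p or A0 or A0 ⇒ p or p or A0 ⇒ p or p or p

p or p or p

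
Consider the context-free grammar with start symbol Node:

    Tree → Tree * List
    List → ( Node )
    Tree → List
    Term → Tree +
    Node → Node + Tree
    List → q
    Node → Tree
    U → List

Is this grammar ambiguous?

(U, Term are unreachable from Node, so their rules don't affect L(Node).) This is a standard precedence ladder (Node over Tree over List), with each level left-recursive on its own operator ('+' at Node, '*' at Tree). That structure is LR(1), hence unambiguous.

Unambiguous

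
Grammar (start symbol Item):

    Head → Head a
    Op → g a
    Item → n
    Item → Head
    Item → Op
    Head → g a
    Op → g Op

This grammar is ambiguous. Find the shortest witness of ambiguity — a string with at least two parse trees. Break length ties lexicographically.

g a

length 1: no string has ≥2 trees
length 2: g a has 2 parse trees

Two derivations of g a:
  Item ⇒ Head ⇒ g a
  Item ⇒ Op ⇒ g a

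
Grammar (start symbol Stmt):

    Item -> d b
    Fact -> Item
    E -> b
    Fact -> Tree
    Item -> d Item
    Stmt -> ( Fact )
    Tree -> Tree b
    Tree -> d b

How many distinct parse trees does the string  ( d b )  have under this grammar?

Parse trees for ( d b ):
  [Stmt ( [Fact [Item d b]] )]
  [Stmt ( [Fact [Tree d b]] )]

2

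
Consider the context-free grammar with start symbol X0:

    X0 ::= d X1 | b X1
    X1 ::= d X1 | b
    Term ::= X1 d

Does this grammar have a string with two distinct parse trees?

Only X0, X1 are reachable from X0; ignoring the rest: Restricted to the reachable nonterminals, every rule has the form A → t or A → t B, and no two rules for the same A share a first terminal. The grammar encodes a DFA — one run per string.

Unambiguous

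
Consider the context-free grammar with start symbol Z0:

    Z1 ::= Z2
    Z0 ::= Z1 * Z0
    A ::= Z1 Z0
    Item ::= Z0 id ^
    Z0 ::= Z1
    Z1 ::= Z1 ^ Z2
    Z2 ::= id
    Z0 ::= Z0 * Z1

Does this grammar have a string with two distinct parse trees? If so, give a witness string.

Witness: id * id

Derivation 1: Z0 ⇒ Z1 * Z0 ⇒ Z2 * Z0 ⇒ id * Z0 ⇒ id * Z1 ⇒ id * Z2 ⇒ id * id
Derivation 2: Z0 ⇒ Z0 * Z1 ⇒ Z1 * Z1 ⇒ Z2 * Z1 ⇒ id * Z1 ⇒ id * Z2 ⇒ id * id

Two distinct leftmost derivations for the same string.

Ambiguous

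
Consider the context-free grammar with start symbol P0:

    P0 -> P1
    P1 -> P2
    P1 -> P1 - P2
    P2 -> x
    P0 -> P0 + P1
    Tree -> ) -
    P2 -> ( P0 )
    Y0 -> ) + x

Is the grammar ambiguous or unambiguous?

Unambiguous

Only P0, P1, P2 are reachable from P0; ignoring the rest: P0 → P0 + P1 | P1  ;  P1 → P1 - P2 | P2  — a left-associative chain with P2 at the bottom. Each string factors uniquely by precedence.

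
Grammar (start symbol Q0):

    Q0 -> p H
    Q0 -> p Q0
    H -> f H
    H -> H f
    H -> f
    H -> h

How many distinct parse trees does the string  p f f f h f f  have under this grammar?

10

Parse trees for p f f f h f f (showing first 6 of 10):
  [Q0 p [H f [H f [H f [H [H [H h] f] f]]]]]
  [Q0 p [H f [H f [H [H f [H [H h] f]] f]]]]
  [Q0 p [H f [H f [H [H [H f [H h]] f] f]]]]
  [Q0 p [H f [H [H f [H f [H [H h] f]]] f]]]
  [Q0 p [H f [H [H f [H [H f [H h]] f]] f]]]
  [Q0 p [H f [H [H [H f [H f [H h]]] f] f]]]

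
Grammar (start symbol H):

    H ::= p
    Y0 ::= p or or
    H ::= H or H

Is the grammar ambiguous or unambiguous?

Witness: p or p or p

Derivation 1: H ⇒ H or H ⇒ p or H ⇒ p or H or H ⇒ p or p or H ⇒ p or p or p
Derivation 2: H ⇒ H or H ⇒ H or H or H ⇒ p or H or H ⇒ p or p or H ⇒ p or p or p

Two distinct leftmost derivations for the same string.

Ambiguous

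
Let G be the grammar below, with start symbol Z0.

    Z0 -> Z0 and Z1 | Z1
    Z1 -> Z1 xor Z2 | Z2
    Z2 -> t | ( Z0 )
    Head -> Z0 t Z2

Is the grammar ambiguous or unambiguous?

Only Z0, Z1, Z2 are reachable from Z0; ignoring the rest: This is a standard precedence ladder (Z0 over Z1 over Z2), with each level left-recursive on its own operator ('and' at Z0, 'xor' at Z1). That structure is LR(1), hence unambiguous.

Unambiguous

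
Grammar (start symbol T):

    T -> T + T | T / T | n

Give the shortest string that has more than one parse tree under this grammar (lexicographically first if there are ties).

n + n + n

length 1: no string has ≥2 trees
length 3: no string has ≥2 trees
length 5: n + n + n has 2 parse trees

Two derivations of n + n + n:
  T ⇒ T + T ⇒ T + T + T ⇒ n + T + T ⇒ n + n + T ⇒ n + n + n
  T ⇒ T + T ⇒ n + T ⇒ n + T + T ⇒ n + n + T ⇒ n + n + n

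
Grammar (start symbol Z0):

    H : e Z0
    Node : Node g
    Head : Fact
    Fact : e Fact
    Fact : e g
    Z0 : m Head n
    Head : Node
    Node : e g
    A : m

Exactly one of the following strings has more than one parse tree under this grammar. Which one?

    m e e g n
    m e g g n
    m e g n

m e g n

m e e g n: 1 tree
m e g g n: 1 tree
m e g n: 2 trees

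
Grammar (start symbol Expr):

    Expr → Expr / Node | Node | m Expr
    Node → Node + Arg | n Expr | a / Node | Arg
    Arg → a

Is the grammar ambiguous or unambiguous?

Ambiguous

Witness: a / a

Derivation 1: Expr ⇒ Expr / Node ⇒ Node / Node ⇒ Arg / Node ⇒ a / Node ⇒ a / Arg ⇒ a / a
Derivation 2: Expr ⇒ Node ⇒ a / Node ⇒ a / Arg ⇒ a / a

Two distinct leftmost derivations for the same string.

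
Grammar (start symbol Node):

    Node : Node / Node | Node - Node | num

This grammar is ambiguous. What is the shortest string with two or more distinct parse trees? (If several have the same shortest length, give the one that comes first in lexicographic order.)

num - num - num

length 1: no string has ≥2 trees
length 3: no string has ≥2 trees
length 5: num - num - num has 2 parse trees

Two derivations of num - num - num:
  Node ⇒ Node - Node ⇒ Node - Node - Node ⇒ num - Node - Node ⇒ num - num - Node ⇒ num - num - num
  Node ⇒ Node - Node ⇒ num - Node ⇒ num - Node - Node ⇒ num - num - Node ⇒ num - num - num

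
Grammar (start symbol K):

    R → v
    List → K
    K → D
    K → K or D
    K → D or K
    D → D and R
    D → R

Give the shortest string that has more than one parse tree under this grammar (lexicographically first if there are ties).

length 1: no string has ≥2 trees
length 3: v or v has 2 parse trees

Two derivations of v or v:
  K ⇒ K or D ⇒ D or D ⇒ R or D ⇒ v or D ⇒ v or R ⇒ v or v
  K ⇒ D or K ⇒ R or K ⇒ v or K ⇒ v or D ⇒ v or R ⇒ v or v

v or v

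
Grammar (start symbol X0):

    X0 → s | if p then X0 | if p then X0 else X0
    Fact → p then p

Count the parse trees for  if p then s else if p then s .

1

Parse trees for if p then s else if p then s:
  [X0 if p then [X0 s] else [X0 if p then [X0 s]]]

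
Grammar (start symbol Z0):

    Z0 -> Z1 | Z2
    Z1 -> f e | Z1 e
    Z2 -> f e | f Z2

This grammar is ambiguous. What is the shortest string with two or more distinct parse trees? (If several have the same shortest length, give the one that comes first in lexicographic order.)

f e

length 2: f e has 2 parse trees

Two derivations of f e:
  Z0 ⇒ Z1 ⇒ f e
  Z0 ⇒ Z2 ⇒ f e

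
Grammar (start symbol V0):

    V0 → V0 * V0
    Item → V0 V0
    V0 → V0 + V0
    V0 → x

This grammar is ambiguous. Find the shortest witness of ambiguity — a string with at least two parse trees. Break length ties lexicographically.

x * x * x

length 1: no string has ≥2 trees
length 3: no string has ≥2 trees
length 5: x * x * x has 2 parse trees

Two derivations of x * x * x:
  V0 ⇒ V0 * V0 ⇒ V0 * V0 * V0 ⇒ x * V0 * V0 ⇒ x * x * V0 ⇒ x * x * x
  V0 ⇒ V0 * V0 ⇒ x * V0 ⇒ x * V0 * V0 ⇒ x * x * V0 ⇒ x * x * x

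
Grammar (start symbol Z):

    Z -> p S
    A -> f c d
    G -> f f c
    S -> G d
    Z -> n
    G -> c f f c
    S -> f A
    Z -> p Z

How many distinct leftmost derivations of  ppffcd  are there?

2

Parse trees for ppffcd:
  [Z p [Z p [S [G f f c] d]]]
  [Z p [Z p [S f [A f c d]]]]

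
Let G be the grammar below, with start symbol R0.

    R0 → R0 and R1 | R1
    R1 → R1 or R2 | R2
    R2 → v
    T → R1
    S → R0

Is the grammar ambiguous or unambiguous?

Unambiguous

Only R0, R1, R2 are reachable from R0; ignoring the rest: This is a standard precedence ladder (R0 over R1 over R2), with each level left-recursive on its own operator ('and' at R0, 'or' at R1). That structure is LR(1), hence unambiguous.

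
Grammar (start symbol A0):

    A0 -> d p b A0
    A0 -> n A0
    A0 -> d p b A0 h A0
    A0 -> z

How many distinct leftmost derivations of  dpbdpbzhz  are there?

Parse trees for dpbdpbzhz:
  [A0 d p b [A0 d p b [A0 z] h [A0 z]]]
  [A0 d p b [A0 d p b [A0 z]] h [A0 z]]

2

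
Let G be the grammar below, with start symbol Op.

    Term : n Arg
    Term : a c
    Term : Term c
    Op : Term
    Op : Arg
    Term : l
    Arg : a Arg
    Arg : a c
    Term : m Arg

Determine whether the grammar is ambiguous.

Ambiguous

Witness: a c

Derivation 1: Op ⇒ Term ⇒ a c
Derivation 2: Op ⇒ Arg ⇒ a c

Two distinct leftmost derivations for the same string.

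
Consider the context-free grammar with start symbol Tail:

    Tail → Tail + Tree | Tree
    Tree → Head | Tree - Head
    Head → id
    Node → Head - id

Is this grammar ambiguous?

Unambiguous

Only Tail, Tree, Head are reachable from Tail; ignoring the rest: Tail → Tail + Tree | Tree  ;  Tree → Tree - Head | Head  — a left-associative chain with Head at the bottom. Each string factors uniquely by precedence.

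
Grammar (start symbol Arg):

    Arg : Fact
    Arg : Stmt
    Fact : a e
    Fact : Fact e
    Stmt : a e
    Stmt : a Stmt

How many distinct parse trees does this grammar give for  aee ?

1

Parse trees for aee:
  [Arg [Fact [Fact a e] e]]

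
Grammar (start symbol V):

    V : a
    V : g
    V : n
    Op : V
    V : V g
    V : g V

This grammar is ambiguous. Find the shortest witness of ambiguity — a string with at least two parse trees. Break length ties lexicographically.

g g

length 1: no string has ≥2 trees
length 2: g g has 2 parse trees

Two derivations of g g:
  V ⇒ V g ⇒ g g
  V ⇒ g V ⇒ g g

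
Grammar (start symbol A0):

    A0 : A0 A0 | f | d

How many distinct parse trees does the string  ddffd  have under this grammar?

14

Parse trees for ddffd (showing first 6 of 14):
  [A0 [A0 d] [A0 [A0 d] [A0 [A0 f] [A0 [A0 f] [A0 d]]]]]
  [A0 [A0 d] [A0 [A0 d] [A0 [A0 [A0 f] [A0 f]] [A0 d]]]]
  [A0 [A0 d] [A0 [A0 [A0 d] [A0 f]] [A0 [A0 f] [A0 d]]]]
  [A0 [A0 d] [A0 [A0 [A0 d] [A0 [A0 f] [A0 f]]] [A0 d]]]
  [A0 [A0 d] [A0 [A0 [A0 [A0 d] [A0 f]] [A0 f]] [A0 d]]]
  [A0 [A0 [A0 d] [A0 d]] [A0 [A0 f] [A0 [A0 f] [A0 d]]]]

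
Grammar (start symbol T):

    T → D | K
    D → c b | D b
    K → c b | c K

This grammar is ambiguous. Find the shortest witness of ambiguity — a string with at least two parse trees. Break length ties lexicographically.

length 2: c b has 2 parse trees

Two derivations of c b:
  T ⇒ D ⇒ c b
  T ⇒ K ⇒ c b

c b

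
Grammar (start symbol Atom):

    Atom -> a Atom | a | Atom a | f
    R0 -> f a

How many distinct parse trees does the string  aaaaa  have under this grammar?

16

Parse trees for aaaaa (showing first 6 of 16):
  [Atom a [Atom a [Atom a [Atom a [Atom a]]]]]
  [Atom a [Atom a [Atom a [Atom [Atom a] a]]]]
  [Atom a [Atom a [Atom [Atom a [Atom a]] a]]]
  [Atom a [Atom a [Atom [Atom [Atom a] a] a]]]
  [Atom a [Atom [Atom a [Atom a [Atom a]]] a]]
  [Atom a [Atom [Atom a [Atom [Atom a] a]] a]]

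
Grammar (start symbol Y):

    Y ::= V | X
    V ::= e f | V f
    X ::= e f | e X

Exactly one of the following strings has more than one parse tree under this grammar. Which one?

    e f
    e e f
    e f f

e f: 2 trees
e e f: 1 tree
e f f: 1 tree

e f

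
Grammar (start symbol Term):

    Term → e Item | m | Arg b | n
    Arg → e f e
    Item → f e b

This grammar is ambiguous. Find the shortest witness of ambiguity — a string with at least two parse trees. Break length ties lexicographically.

length 1: no string has ≥2 trees
length 4: e f e b has 2 parse trees

Two derivations of e f e b:
  Term ⇒ e Item ⇒ e f e b
  Term ⇒ Arg b ⇒ e f e b

e f e b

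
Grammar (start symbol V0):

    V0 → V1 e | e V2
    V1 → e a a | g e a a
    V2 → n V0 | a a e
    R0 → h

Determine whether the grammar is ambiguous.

Ambiguous

Witness: e a a e

Derivation 1: V0 ⇒ V1 e ⇒ e a a e
Derivation 2: V0 ⇒ e V2 ⇒ e a a e

Two distinct leftmost derivations for the same string.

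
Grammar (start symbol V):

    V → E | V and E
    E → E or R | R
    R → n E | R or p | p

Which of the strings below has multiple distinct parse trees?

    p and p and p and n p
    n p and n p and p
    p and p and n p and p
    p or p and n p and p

p or p and n p and p

p and p and p and n p: 1 tree
n p and n p and p: 1 tree
p and p and n p and p: 1 tree
p or p and n p and p: 2 trees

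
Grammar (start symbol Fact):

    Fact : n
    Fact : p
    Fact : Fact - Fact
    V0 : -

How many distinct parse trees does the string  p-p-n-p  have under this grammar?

5

Parse trees for p-p-n-p:
  [Fact [Fact p] - [Fact [Fact p] - [Fact [Fact n] - [Fact p]]]]
  [Fact [Fact p] - [Fact [Fact [Fact p] - [Fact n]] - [Fact p]]]
  [Fact [Fact [Fact p] - [Fact p]] - [Fact [Fact n] - [Fact p]]]
  [Fact [Fact [Fact p] - [Fact [Fact p] - [Fact n]]] - [Fact p]]
  [Fact [Fact [Fact [Fact p] - [Fact p]] - [Fact n]] - [Fact p]]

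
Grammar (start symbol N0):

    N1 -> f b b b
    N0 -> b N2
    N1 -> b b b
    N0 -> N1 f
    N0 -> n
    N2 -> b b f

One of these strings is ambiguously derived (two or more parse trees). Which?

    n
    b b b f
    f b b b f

b b b f

n: 1 tree
b b b f: 2 trees
f b b b f: 1 tree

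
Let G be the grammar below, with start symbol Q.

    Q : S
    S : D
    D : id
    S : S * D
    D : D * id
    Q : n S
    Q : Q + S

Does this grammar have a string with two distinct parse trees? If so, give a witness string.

Ambiguous

Witness: id * id

Derivation 1: Q ⇒ S ⇒ D ⇒ D * id ⇒ id * id
Derivation 2: Q ⇒ S ⇒ S * D ⇒ D * D ⇒ id * D ⇒ id * id

Two distinct leftmost derivations for the same string.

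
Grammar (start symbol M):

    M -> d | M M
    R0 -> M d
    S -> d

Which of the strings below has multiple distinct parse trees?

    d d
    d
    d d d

d d d

d d: 1 tree
d: 1 tree
d d d: 2 trees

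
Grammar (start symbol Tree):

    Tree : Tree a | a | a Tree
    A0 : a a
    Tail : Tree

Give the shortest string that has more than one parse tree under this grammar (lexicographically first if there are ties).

length 1: no string has ≥2 trees
length 2: a a has 2 parse trees

Two derivations of a a:
  Tree ⇒ Tree a ⇒ a a
  Tree ⇒ a Tree ⇒ a a

a a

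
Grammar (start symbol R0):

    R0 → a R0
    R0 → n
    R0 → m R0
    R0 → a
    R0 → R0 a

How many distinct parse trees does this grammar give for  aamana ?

5

Parse trees for aamana:
  [R0 a [R0 a [R0 m [R0 a [R0 [R0 n] a]]]]]
  [R0 a [R0 a [R0 m [R0 [R0 a [R0 n]] a]]]]
  [R0 a [R0 a [R0 [R0 m [R0 a [R0 n]]] a]]]
  [R0 a [R0 [R0 a [R0 m [R0 a [R0 n]]]] a]]
  [R0 [R0 a [R0 a [R0 m [R0 a [R0 n]]]]] a]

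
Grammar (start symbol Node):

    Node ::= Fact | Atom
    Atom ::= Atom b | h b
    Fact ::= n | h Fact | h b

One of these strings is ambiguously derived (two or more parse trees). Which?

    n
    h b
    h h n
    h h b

h b

n: 1 tree
h b: 2 trees
h h n: 1 tree
h h b: 1 tree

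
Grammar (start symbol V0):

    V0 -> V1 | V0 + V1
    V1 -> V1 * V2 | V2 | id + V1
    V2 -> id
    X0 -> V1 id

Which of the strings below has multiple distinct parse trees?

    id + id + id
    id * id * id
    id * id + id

id + id + id: 4 trees
id * id * id: 1 tree
id * id + id: 1 tree

id + id + id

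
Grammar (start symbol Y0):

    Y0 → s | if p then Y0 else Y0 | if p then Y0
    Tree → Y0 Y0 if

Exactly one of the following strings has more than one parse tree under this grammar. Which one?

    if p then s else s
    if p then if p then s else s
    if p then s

if p then s else s: 1 tree
if p then if p then s else s: 2 trees
if p then s: 1 tree

if p then if p then s else s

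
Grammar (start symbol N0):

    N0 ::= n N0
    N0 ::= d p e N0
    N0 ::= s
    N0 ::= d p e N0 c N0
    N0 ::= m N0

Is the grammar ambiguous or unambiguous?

Ambiguous

Witness: d p e d p e s c s

Derivation 1: N0 ⇒ d p e N0 ⇒ d p e d p e N0 c N0 ⇒ d p e d p e s c N0 ⇒ d p e d p e s c s
Derivation 2: N0 ⇒ d p e N0 c N0 ⇒ d p e d p e N0 c N0 ⇒ d p e d p e s c N0 ⇒ d p e d p e s c s

Two distinct leftmost derivations for the same string.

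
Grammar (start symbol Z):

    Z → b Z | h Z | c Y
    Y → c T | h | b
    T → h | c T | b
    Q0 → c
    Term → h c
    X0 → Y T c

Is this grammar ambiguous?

Unambiguous

Only Z, Y, T are reachable from Z; ignoring the rest: Each reachable nonterminal has at most one production per leading terminal, and all productions are right-linear; the derivation is determined token-by-token.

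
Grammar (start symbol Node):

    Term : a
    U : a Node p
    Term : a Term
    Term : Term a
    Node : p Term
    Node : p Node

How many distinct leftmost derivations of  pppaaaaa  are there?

16

Parse trees for pppaaaaa (showing first 6 of 16):
  [Node p [Node p [Node p [Term a [Term a [Term a [Term a [Term a]]]]]]]]
  [Node p [Node p [Node p [Term a [Term a [Term a [Term [Term a] a]]]]]]]
  [Node p [Node p [Node p [Term a [Term a [Term [Term a [Term a]] a]]]]]]
  [Node p [Node p [Node p [Term a [Term a [Term [Term [Term a] a] a]]]]]]
  [Node p [Node p [Node p [Term a [Term [Term a [Term a [Term a]]] a]]]]]
  [Node p [Node p [Node p [Term a [Term [Term a [Term [Term a] a]] a]]]]]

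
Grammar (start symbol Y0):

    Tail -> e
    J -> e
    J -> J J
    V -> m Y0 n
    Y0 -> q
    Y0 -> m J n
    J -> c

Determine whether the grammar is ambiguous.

Witness: m c c c n

Derivation 1: Y0 ⇒ m J n ⇒ m J J n ⇒ m J J J n ⇒ m c J J n ⇒ m c c J n ⇒ m c c c n
Derivation 2: Y0 ⇒ m J n ⇒ m J J n ⇒ m c J n ⇒ m c J J n ⇒ m c c J n ⇒ m c c c n

Two distinct leftmost derivations for the same string.

Ambiguous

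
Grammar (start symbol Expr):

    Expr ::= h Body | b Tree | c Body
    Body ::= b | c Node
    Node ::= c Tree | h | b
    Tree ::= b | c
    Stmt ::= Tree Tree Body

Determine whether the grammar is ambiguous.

(Stmt is unreachable from Expr, so its rules don't affect L(Expr).) The reachable rules are right-linear with at most one rule per (nonterminal, next-terminal) pair. Each input token forces the next rule, so parsing is deterministic.

Unambiguous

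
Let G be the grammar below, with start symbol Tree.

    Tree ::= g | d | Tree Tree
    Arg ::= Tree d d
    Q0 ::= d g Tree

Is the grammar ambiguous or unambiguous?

Witness: d d d

Derivation 1: Tree ⇒ Tree Tree ⇒ d Tree ⇒ d Tree Tree ⇒ d d Tree ⇒ d d d
Derivation 2: Tree ⇒ Tree Tree ⇒ Tree Tree Tree ⇒ d Tree Tree ⇒ d d Tree ⇒ d d d

Two distinct leftmost derivations for the same string.

Ambiguous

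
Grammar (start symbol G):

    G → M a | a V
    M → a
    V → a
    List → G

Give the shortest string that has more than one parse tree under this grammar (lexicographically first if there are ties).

length 2: a a has 2 parse trees

Two derivations of a a:
  G ⇒ M a ⇒ a a
  G ⇒ a V ⇒ a a

a a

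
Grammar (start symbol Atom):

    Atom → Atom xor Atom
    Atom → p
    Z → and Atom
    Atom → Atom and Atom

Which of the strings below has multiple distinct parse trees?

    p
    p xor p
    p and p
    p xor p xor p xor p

p: 1 tree
p xor p: 1 tree
p and p: 1 tree
p xor p xor p xor p: 5 trees

p xor p xor p xor p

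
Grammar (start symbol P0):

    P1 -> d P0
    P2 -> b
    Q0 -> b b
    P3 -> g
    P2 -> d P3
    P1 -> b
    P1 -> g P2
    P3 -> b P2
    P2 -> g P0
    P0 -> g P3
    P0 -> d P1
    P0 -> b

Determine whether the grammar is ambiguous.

Unambiguous

Only P0, P1, P2, P3 are reachable from P0; ignoring the rest: The reachable rules are right-linear with at most one rule per (nonterminal, next-terminal) pair. Each input token forces the next rule, so parsing is deterministic.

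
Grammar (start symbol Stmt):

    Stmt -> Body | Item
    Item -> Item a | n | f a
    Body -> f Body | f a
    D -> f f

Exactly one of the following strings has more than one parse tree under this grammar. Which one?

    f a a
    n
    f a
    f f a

f a

f a a: 1 tree
n: 1 tree
f a: 2 trees
f f a: 1 tree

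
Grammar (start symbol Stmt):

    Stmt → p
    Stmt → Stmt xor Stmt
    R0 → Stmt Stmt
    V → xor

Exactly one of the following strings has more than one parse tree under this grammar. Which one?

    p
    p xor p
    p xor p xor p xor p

p xor p xor p xor p

p: 1 tree
p xor p: 1 tree
p xor p xor p xor p: 5 trees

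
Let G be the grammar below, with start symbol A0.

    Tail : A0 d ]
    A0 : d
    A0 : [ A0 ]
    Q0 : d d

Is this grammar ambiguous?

Unambiguous

Only A0 is reachable from A0; ignoring the rest: L(A0) is { openⁿ atom closeⁿ : n ≥ 0 }. The bracket depth fixes n, and the derivation is forced at every step.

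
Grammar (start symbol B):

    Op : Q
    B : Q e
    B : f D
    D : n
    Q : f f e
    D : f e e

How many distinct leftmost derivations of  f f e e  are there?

Parse trees for f f e e:
  [B [Q f f e] e]
  [B f [D f e e]]

2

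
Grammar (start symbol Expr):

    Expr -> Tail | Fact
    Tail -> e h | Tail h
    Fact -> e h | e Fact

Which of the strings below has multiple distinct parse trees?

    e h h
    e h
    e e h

e h

e h h: 1 tree
e h: 2 trees
e e h: 1 tree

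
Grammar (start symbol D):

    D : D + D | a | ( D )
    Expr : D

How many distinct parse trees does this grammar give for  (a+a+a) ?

Parse trees for (a+a+a):
  [D ( [D [D a] + [D [D a] + [D a]]] )]
  [D ( [D [D [D a] + [D a]] + [D a]] )]

2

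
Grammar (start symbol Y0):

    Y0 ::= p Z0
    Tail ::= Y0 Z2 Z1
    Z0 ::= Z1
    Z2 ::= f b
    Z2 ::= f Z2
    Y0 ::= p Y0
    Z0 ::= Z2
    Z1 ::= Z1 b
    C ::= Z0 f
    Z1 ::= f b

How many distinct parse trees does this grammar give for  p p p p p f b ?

Parse trees for p p p p p f b:
  [Y0 p [Y0 p [Y0 p [Y0 p [Y0 p [Z0 [Z1 f b]]]]]]]
  [Y0 p [Y0 p [Y0 p [Y0 p [Y0 p [Z0 [Z2 f b]]]]]]]

2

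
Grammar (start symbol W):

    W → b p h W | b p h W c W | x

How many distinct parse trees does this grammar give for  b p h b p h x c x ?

2

Parse trees for b p h b p h x c x:
  [W b p h [W b p h [W x] c [W x]]]
  [W b p h [W b p h [W x]] c [W x]]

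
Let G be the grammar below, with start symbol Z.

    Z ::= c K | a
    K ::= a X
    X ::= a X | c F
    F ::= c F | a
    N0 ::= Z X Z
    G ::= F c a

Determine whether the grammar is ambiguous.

Unambiguous

(N0, G are unreachable from Z, so their rules don't affect L(Z).) The reachable rules are right-linear with at most one rule per (nonterminal, next-terminal) pair. Each input token forces the next rule, so parsing is deterministic.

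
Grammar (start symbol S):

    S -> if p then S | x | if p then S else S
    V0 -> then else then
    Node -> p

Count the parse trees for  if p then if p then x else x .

Parse trees for if p then if p then x else x:
  [S if p then [S if p then [S x] else [S x]]]
  [S if p then [S if p then [S x]] else [S x]]

2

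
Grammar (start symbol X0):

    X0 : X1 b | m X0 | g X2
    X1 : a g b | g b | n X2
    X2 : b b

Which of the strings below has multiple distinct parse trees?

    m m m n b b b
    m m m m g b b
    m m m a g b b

m m m m g b b

m m m n b b b: 1 tree
m m m m g b b: 2 trees
m m m a g b b: 1 tree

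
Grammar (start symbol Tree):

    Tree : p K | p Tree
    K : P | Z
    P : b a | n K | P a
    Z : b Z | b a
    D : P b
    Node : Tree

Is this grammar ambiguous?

Ambiguous

Witness: p b a

Derivation 1: Tree ⇒ p K ⇒ p P ⇒ p b a
Derivation 2: Tree ⇒ p K ⇒ p Z ⇒ p b a

Two distinct leftmost derivations for the same string.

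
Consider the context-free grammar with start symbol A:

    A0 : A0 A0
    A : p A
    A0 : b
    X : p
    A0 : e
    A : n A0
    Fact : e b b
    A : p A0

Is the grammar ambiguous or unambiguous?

Witness: n b b b

Derivation 1: A ⇒ n A0 ⇒ n A0 A0 ⇒ n A0 A0 A0 ⇒ n b A0 A0 ⇒ n b b A0 ⇒ n b b b
Derivation 2: A ⇒ n A0 ⇒ n A0 A0 ⇒ n b A0 ⇒ n b A0 A0 ⇒ n b b A0 ⇒ n b b b

Two distinct leftmost derivations for the same string.

Ambiguous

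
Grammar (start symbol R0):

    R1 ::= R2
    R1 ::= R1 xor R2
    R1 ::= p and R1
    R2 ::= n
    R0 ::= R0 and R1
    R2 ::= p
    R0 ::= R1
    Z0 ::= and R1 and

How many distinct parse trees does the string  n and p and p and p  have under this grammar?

Parse trees for n and p and p and p:
  [R0 [R0 [R1 [R2 n]]] and [R1 p and [R1 p and [R1 [R2 p]]]]]
  [R0 [R0 [R0 [R1 [R2 n]]] and [R1 [R2 p]]] and [R1 p and [R1 [R2 p]]]]
  [R0 [R0 [R0 [R1 [R2 n]]] and [R1 p and [R1 [R2 p]]]] and [R1 [R2 p]]]
  [R0 [R0 [R0 [R0 [R1 [R2 n]]] and [R1 [R2 p]]] and [R1 [R2 p]]] and [R1 [R2 p]]]

4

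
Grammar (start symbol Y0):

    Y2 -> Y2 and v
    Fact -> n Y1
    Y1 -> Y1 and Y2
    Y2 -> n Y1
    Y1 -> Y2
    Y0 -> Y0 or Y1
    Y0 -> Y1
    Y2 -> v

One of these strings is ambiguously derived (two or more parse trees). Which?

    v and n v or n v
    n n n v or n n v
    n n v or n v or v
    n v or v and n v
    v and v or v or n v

v and v or v or n v

v and n v or n v: 1 tree
n n n v or n n v: 1 tree
n n v or n v or v: 1 tree
n v or v and n v: 1 tree
v and v or v or n v: 2 trees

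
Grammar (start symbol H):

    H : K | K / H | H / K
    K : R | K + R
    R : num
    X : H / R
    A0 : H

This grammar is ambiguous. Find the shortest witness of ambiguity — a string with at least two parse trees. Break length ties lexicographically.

num / num

length 1: no string has ≥2 trees
length 3: num / num has 2 parse trees

Two derivations of num / num:
  H ⇒ K / H ⇒ R / H ⇒ num / H ⇒ num / K ⇒ num / R ⇒ num / num
  H ⇒ H / K ⇒ K / K ⇒ R / K ⇒ num / K ⇒ num / R ⇒ num / num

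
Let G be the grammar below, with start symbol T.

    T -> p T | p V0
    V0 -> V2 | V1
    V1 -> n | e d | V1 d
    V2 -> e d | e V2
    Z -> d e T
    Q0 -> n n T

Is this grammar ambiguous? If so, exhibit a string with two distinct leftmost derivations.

Ambiguous

Witness: p e d

Derivation 1: T ⇒ p V0 ⇒ p V2 ⇒ p e d
Derivation 2: T ⇒ p V0 ⇒ p V1 ⇒ p e d

Two distinct leftmost derivations for the same string.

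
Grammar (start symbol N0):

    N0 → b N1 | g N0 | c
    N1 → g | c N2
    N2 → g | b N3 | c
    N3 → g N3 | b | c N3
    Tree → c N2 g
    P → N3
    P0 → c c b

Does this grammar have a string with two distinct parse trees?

Only N0, N1, N2, N3 are reachable from N0; ignoring the rest: Each reachable nonterminal has at most one production per leading terminal, and all productions are right-linear; the derivation is determined token-by-token.

Unambiguous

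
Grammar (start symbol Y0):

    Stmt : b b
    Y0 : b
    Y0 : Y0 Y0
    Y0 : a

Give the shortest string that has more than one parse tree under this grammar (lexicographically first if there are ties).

length 1: no string has ≥2 trees
length 2: no string has ≥2 trees
length 3: a a a has 2 parse trees

Two derivations of a a a:
  Y0 ⇒ Y0 Y0 ⇒ Y0 Y0 Y0 ⇒ a Y0 Y0 ⇒ a a Y0 ⇒ a a a
  Y0 ⇒ Y0 Y0 ⇒ a Y0 ⇒ a Y0 Y0 ⇒ a a Y0 ⇒ a a a

a a a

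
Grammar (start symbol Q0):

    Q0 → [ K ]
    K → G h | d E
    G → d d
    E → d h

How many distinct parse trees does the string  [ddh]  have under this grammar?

2

Parse trees for [ddh]:
  [Q0 [ [K [G d d] h] ]]
  [Q0 [ [K d [E d h]] ]]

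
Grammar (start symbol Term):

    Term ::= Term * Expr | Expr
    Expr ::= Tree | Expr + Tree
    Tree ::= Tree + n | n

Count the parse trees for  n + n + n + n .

Parse trees for n + n + n + n:
  [Term [Expr [Tree [Tree [Tree [Tree n] + n] + n] + n]]]
  [Term [Expr [Expr [Tree n]] + [Tree [Tree [Tree n] + n] + n]]]
  [Term [Expr [Expr [Tree [Tree n] + n]] + [Tree [Tree n] + n]]]
  [Term [Expr [Expr [Expr [Tree n]] + [Tree n]] + [Tree [Tree n] + n]]]
  [Term [Expr [Expr [Tree [Tree [Tree n] + n] + n]] + [Tree n]]]
  [Term [Expr [Expr [Expr [Tree n]] + [Tree [Tree n] + n]] + [Tree n]]]
  [Term [Expr [Expr [Expr [Tree [Tree n] + n]] + [Tree n]] + [Tree n]]]
  [Term [Expr [Expr [Expr [Expr [Tree n]] + [Tree n]] + [Tree n]] + [Tree n]]]

8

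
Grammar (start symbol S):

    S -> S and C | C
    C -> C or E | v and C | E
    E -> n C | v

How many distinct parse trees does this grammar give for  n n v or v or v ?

6

Parse trees for n n v or v or v:
  [S [C [C [C [E n [C [E n [C [E v]]]]]] or [E v]] or [E v]]]
  [S [C [C [E n [C [C [E n [C [E v]]]] or [E v]]]] or [E v]]]
  [S [C [C [E n [C [E n [C [C [E v]] or [E v]]]]]] or [E v]]]
  [S [C [E n [C [C [C [E n [C [E v]]]] or [E v]] or [E v]]]]]
  [S [C [E n [C [C [E n [C [C [E v]] or [E v]]]] or [E v]]]]]
  [S [C [E n [C [E n [C [C [C [E v]] or [E v]] or [E v]]]]]]]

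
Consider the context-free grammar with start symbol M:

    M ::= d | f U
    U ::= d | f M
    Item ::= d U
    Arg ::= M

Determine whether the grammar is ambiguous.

(Item, Arg are unreachable from M, so their rules don't affect L(M).) Restricted to the reachable nonterminals, every rule has the form A → t or A → t B, and no two rules for the same A share a first terminal. The grammar encodes a DFA — one run per string.

Unambiguous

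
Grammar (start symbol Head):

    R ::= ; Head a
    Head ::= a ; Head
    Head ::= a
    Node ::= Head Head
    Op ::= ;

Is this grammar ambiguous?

Unambiguous

Only Head is reachable from Head; ignoring the rest: The reachable grammar is A → atom sep A | atom. Each atom is followed by either the separator (recurse) or end-of-string (stop) — no choice point.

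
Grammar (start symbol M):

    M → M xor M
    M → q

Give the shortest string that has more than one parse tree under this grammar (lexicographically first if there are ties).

q xor q xor q

length 1: no string has ≥2 trees
length 3: no string has ≥2 trees
length 5: q xor q xor q has 2 parse trees

Two derivations of q xor q xor q:
  M ⇒ M xor M ⇒ M xor M xor M ⇒ q xor M xor M ⇒ q xor q xor M ⇒ q xor q xor q
  M ⇒ M xor M ⇒ q xor M ⇒ q xor M xor M ⇒ q xor q xor M ⇒ q xor q xor q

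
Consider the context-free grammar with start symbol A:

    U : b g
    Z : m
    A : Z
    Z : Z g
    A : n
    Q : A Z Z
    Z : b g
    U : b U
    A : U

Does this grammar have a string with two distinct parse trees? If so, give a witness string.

Witness: b g

Derivation 1: A ⇒ Z ⇒ b g
Derivation 2: A ⇒ U ⇒ b g

Two distinct leftmost derivations for the same string.

Ambiguous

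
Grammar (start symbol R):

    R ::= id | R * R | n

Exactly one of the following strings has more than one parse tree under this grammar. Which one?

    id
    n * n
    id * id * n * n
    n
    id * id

id * id * n * n

id: 1 tree
n * n: 1 tree
id * id * n * n: 5 trees
n: 1 tree
id * id: 1 tree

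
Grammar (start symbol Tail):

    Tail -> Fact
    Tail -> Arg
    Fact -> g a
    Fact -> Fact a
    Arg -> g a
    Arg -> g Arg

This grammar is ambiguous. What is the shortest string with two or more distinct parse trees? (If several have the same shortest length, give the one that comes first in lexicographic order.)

length 2: g a has 2 parse trees

Two derivations of g a:
  Tail ⇒ Fact ⇒ g a
  Tail ⇒ Arg ⇒ g a

g a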